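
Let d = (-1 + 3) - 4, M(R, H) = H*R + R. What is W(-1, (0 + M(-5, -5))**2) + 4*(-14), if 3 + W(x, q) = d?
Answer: -61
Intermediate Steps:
M(R, H) = R + H*R
d = -2 (d = 2 - 4 = -2)
W(x, q) = -5 (W(x, q) = -3 - 2 = -5)
W(-1, (0 + M(-5, -5))**2) + 4*(-14) = -5 + 4*(-14) = -5 - 56 = -61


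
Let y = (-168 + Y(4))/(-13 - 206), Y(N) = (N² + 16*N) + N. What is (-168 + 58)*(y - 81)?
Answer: 647350/73 ≈ 8867.8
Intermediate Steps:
Y(N) = N² + 17*N
y = 28/73 (y = (-168 + 4*(17 + 4))/(-13 - 206) = (-168 + 4*21)/(-219) = (-168 + 84)*(-1/219) = -84*(-1/219) = 28/73 ≈ 0.38356)
(-168 + 58)*(y - 81) = (-168 + 58)*(28/73 - 81) = -110*(-5885/73) = 647350/73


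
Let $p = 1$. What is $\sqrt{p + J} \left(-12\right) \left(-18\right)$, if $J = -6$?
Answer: $216 i \sqrt{5} \approx 482.99 i$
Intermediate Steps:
$\sqrt{p + J} \left(-12\right) \left(-18\right) = \sqrt{1 - 6} \left(-12\right) \left(-18\right) = \sqrt{-5} \left(-12\right) \left(-18\right) = i \sqrt{5} \left(-12\right) \left(-18\right) = - 12 i \sqrt{5} \left(-18\right) = 216 i \sqrt{5}$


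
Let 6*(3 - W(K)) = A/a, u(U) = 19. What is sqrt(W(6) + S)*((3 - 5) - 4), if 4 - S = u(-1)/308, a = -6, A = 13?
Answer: -sqrt(1558018)/77 ≈ -16.210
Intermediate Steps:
W(K) = 121/36 (W(K) = 3 - 13/(6*(-6)) = 3 - 13*(-1)/(6*6) = 3 - 1/6*(-13/6) = 3 + 13/36 = 121/36)
S = 1213/308 (S = 4 - 19/308 = 1213/308 ≈ 3.9383)
sqrt(W(6) + S)*((3 - 5) - 4) = sqrt(121/36 + 1213/308)*((3 - 5) - 4) = sqrt(10117/1386)*(-2 - 4) = (sqrt(1558018)/462)*(-6) = -sqrt(1558018)/77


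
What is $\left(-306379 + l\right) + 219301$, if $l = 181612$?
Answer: $94534$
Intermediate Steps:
$\left(-306379 + l\right) + 219301 = \left(-306379 + 181612\right) + 219301 = -124767 + 219301 = 94534$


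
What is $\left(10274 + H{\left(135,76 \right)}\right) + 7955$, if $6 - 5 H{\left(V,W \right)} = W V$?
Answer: $\frac{80891}{5} \approx 16178.0$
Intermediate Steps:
$H{\left(V,W \right)} = \frac{6}{5} - \frac{V W}{5}$ ($H{\left(V,W \right)} = \frac{6}{5} - \frac{W V}{5} = \frac{6}{5} - \frac{V W}{5}$)
$\left(10274 + H{\left(135,76 \right)}\right) + 7955 = \left(10274 + \left(\frac{6}{5} - 27 \cdot 76\right)\right) + 7955 = \left(10274 + \left(\frac{6}{5} - 2052\right)\right) + 7955 = \left(10274 - \frac{10254}{5}\right) + 7955 = \frac{41116}{5} + 7955 = \frac{80891}{5}$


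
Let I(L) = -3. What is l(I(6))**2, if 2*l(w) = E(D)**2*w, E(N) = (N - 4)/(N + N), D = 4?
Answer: 0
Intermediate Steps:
E(N) = (-4 + N)/(2*N) (E(N) = (-4 + N)/((2*N)) = (-4 + N)*(1/(2*N)) = (-4 + N)/(2*N))
l(w) = 0 (l(w) = (((1/2)*(-4 + 4)/4)**2*w)/2 = (((1/2)*(1/4)*0)**2*w)/2 = (0**2*w)/2 = (0*w)/2 = (1/2)*0 = 0)
l(I(6))**2 = 0**2 = 0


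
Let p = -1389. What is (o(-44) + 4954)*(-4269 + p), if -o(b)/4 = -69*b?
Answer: 40681020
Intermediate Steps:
o(b) = 276*b (o(b) = -(-276)*b = 276*b)
(o(-44) + 4954)*(-4269 + p) = (276*(-44) + 4954)*(-4269 - 1389) = (-12144 + 4954)*(-5658) = -7190*(-5658) = 40681020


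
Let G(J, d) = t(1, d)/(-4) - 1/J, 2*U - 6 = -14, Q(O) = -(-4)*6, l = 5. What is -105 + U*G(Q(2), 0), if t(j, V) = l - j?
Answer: -605/6 ≈ -100.83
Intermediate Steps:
Q(O) = 24 (Q(O) = -1*(-24) = 24)
U = -4 (U = 3 + (½)*(-14) = 3 - 7 = -4)
t(j, V) = 5 - j
G(J, d) = -1 - 1/J (G(J, d) = (5 - 1*1)/(-4) - 1/J = (5 - 1)*(-¼) - 1/J = 4*(-¼) - 1/J = -1 - 1/J)
-105 + U*G(Q(2), 0) = -105 - 4*(-1 - 1*24)/24 = -105 - (-1 - 24)/6 = -105 - (-25)/6 = -105 - 4*(-25/24) = -105 + 25/6 = -605/6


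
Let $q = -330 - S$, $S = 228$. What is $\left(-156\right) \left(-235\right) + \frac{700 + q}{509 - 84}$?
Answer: $\frac{15580642}{425} \approx 36660.0$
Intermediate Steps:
$q = -558$ ($q = -330 - 228 = -558$)
$\left(-156\right) \left(-235\right) + \frac{700 + q}{509 - 84} = \left(-156\right) \left(-235\right) + \frac{700 - 558}{509 - 84} = 36660 + \frac{142}{425} = \frac{15580642}{425}$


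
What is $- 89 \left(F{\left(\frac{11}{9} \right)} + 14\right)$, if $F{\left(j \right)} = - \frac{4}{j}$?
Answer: $- \frac{10502}{11} \approx -954.73$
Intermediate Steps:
$- 89 \left(F{\left(\frac{11}{9} \right)} + 14\right) = - 89 \left(- \frac{4}{11 \cdot \frac{1}{9}} + 14\right) = - 89 \left(- \frac{4}{\frac{11}{9}} + 14\right) = - 89 \left(\left(-4\right) \frac{9}{11} + 14\right) = - 89 \left(- \frac{36}{11} + 14\right) = \left(-89\right) \frac{118}{11} = - \frac{10502}{11}$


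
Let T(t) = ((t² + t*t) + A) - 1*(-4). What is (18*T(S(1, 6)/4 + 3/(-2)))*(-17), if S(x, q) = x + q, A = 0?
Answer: -5049/4 ≈ -1262.3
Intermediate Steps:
S(x, q) = q + x
T(t) = 4 + 2*t² (T(t) = ((t² + t*t) + 0) - 1*(-4) = ((t² + t²) + 0) + 4 = (2*t² + 0) + 4 = 2*t² + 4 = 4 + 2*t²)
(18*T(S(1, 6)/4 + 3/(-2)))*(-17) = (18*(4 + 2*((6 + 1)/4 + 3/(-2))²))*(-17) = (18*(4 + 2*(7*(¼) + 3*(-½))²))*(-17) = (18*(4 + 2*(7/4 - 3/2)²))*(-17) = (18*(4 + 2*(¼)²))*(-17) = (18*(4 + 2*(1/16)))*(-17) = (18*(4 + ⅛))*(-17) = (18*(33/8))*(-17) = (297/4)*(-17) = -5049/4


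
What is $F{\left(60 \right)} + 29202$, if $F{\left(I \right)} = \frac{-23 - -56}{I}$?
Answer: $\frac{584051}{20} \approx 29203.0$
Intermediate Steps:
$F{\left(I \right)} = \frac{33}{I}$ ($F{\left(I \right)} = \frac{-23 + 56}{I} = \frac{33}{I}$)
$F{\left(60 \right)} + 29202 = \frac{33}{60} + 29202 = 33 \cdot \frac{1}{60} + 29202 = \frac{11}{20} + 29202 = \frac{584051}{20}$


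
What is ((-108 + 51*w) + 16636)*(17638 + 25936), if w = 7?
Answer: 735746990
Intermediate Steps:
((-108 + 51*w) + 16636)*(17638 + 25936) = ((-108 + 51*7) + 16636)*(17638 + 25936) = ((-108 + 357) + 16636)*43574 = (249 + 16636)*43574 = 16885*43574 = 735746990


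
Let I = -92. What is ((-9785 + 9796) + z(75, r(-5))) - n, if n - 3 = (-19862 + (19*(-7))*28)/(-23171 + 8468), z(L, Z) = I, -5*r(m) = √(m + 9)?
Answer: -419546/4901 ≈ -85.604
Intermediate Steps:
r(m) = -√(9 + m)/5 (r(m) = -√(m + 9)/5 = -√(9 + m)/5)
z(L, Z) = -92
n = 22565/4901 (n = 3 + (-19862 + (19*(-7))*28)/(-23171 + 8468) = 3 + (-19862 - 133*28)/(-14703) = 3 + (-19862 - 3724)*(-1/14703) = 3 - 23586*(-1/14703) = 3 + 7862/4901 = 22565/4901 ≈ 4.6042)
((-9785 + 9796) + z(75, r(-5))) - n = ((-9785 + 9796) - 92) - 1*22565/4901 = (11 - 92) - 22565/4901 = -81 - 22565/4901 = -419546/4901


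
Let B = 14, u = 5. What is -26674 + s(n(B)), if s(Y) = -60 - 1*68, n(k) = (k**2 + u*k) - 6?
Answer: -26802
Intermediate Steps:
n(k) = -6 + k**2 + 5*k (n(k) = (k**2 + 5*k) - 6 = -6 + k**2 + 5*k)
s(Y) = -128 (s(Y) = -60 - 68 = -128)
-26674 + s(n(B)) = -26674 - 128 = -26802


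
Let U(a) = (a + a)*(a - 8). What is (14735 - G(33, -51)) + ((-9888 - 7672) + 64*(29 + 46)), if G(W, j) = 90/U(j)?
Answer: 1980910/1003 ≈ 1975.0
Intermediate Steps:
U(a) = 2*a*(-8 + a) (U(a) = (2*a)*(-8 + a) = 2*a*(-8 + a))
G(W, j) = 45/(j*(-8 + j)) (G(W, j) = 90/((2*j*(-8 + j))) = 90*(1/(2*j*(-8 + j))) = 45/(j*(-8 + j)))
(14735 - G(33, -51)) + ((-9888 - 7672) + 64*(29 + 46)) = (14735 - 45/((-51)*(-8 - 51))) + ((-9888 - 7672) + 64*(29 + 46)) = (14735 - 45*(-1)/(51*(-59))) + (-17560 + 64*75) = (14735 - 45*(-1)*(-1)/(51*59)) + (-17560 + 4800) = (14735 - 1*15/1003) - 12760 = (14735 - 15/1003) - 12760 = 14779190/1003 - 12760 = 1980910/1003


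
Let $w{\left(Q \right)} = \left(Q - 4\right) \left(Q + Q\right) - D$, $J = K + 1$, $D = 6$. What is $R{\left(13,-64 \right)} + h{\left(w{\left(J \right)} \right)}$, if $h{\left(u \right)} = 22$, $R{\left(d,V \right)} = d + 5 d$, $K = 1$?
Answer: $100$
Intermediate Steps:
$R{\left(d,V \right)} = 6 d$
$J = 2$ ($J = 1 + 1 = 2$)
$w{\left(Q \right)} = -6 + 2 Q \left(-4 + Q\right)$ ($w{\left(Q \right)} = \left(Q - 4\right) \left(Q + Q\right) - 6 = \left(-4 + Q\right) 2 Q - 6 = 2 Q \left(-4 + Q\right) - 6 = -6 + 2 Q \left(-4 + Q\right)$)
$R{\left(13,-64 \right)} + h{\left(w{\left(J \right)} \right)} = 6 \cdot 13 + 22 = 78 + 22 = 100$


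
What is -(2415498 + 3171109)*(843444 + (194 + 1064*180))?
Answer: -5783020928906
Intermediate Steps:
-(2415498 + 3171109)*(843444 + (194 + 1064*180)) = -5586607*(843444 + (194 + 191520)) = -5586607*(843444 + 191714) = -5586607*1035158 = -1*5783020928906 = -5783020928906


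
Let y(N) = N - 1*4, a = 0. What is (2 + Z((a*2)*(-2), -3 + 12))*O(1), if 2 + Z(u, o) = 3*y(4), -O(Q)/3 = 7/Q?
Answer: 0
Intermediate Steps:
O(Q) = -21/Q
y(N) = -4 + N (y(N) = N - 4 = -4 + N)
Z(u, o) = -2 (Z(u, o) = -2 + 3*(-4 + 4) = -2 + 3*0 = -2 + 0 = -2)
(2 + Z((a*2)*(-2), -3 + 12))*O(1) = (2 - 2)*(-21/1) = 0*(-21*1) = 0*(-21) = 0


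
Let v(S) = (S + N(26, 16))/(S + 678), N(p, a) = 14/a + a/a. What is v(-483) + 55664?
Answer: 28943997/520 ≈ 55662.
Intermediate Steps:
N(p, a) = 1 + 14/a (N(p, a) = 14/a + 1 = 1 + 14/a)
v(S) = (15/8 + S)/(678 + S) (v(S) = (S + (14 + 16)/16)/(S + 678) = (S + (1/16)*30)/(678 + S) = (S + 15/8)/(678 + S) = (15/8 + S)/(678 + S))
v(-483) + 55664 = (15/8 - 483)/(678 - 483) + 55664 = -3849/8/195 + 55664 = (1/195)*(-3849/8) + 55664 = -1283/520 + 55664 = 28943997/520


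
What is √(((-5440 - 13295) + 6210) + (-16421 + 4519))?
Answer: I*√24427 ≈ 156.29*I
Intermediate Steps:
√(((-5440 - 13295) + 6210) + (-16421 + 4519)) = √((-18735 + 6210) - 11902) = √(-12525 - 11902) = √(-24427) = I*√24427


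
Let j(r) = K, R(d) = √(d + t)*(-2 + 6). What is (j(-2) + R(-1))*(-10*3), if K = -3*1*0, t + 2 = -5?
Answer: -240*I*√2 ≈ -339.41*I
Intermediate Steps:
t = -7 (t = -2 - 5 = -7)
R(d) = 4*√(-7 + d) (R(d) = √(d - 7)*(-2 + 6) = √(-7 + d)*4 = 4*√(-7 + d))
K = 0 (K = -3*0 = 0)
j(r) = 0
(j(-2) + R(-1))*(-10*3) = (0 + 4*√(-7 - 1))*(-10*3) = (0 + 4*√(-8))*(-30) = (0 + 4*(2*I*√2))*(-30) = (0 + 8*I*√2)*(-30) = (8*I*√2)*(-30) = -240*I*√2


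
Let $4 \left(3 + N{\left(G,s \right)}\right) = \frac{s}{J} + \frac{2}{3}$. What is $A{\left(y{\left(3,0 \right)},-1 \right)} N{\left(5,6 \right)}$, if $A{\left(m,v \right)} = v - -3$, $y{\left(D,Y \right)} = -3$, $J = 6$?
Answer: $- \frac{31}{6} \approx -5.1667$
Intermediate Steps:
$N{\left(G,s \right)} = - \frac{17}{6} + \frac{s}{24}$ ($N{\left(G,s \right)} = -3 + \frac{\frac{s}{6} + \frac{2}{3}}{4} = -3 + \frac{\frac{2}{3} + \frac{s}{6}}{4} = -3 + \left(\frac{1}{6} + \frac{s}{24}\right) = - \frac{17}{6} + \frac{s}{24}$)
$A{\left(m,v \right)} = 3 + v$ ($A{\left(m,v \right)} = v + 3 = 3 + v$)
$A{\left(y{\left(3,0 \right)},-1 \right)} N{\left(5,6 \right)} = \left(3 - 1\right) \left(- \frac{17}{6} + \frac{1}{24} \cdot 6\right) = 2 \left(- \frac{17}{6} + \frac{1}{4}\right) = 2 \left(- \frac{31}{12}\right) = - \frac{31}{6}$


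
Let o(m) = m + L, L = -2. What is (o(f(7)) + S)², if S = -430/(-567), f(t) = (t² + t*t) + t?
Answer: 3461086561/321489 ≈ 10766.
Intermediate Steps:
f(t) = t + 2*t² (f(t) = (t² + t²) + t = 2*t² + t = t + 2*t²)
o(m) = -2 + m (o(m) = m - 2 = -2 + m)
S = 430/567 (S = -430*(-1/567) = 430/567 ≈ 0.75838)
(o(f(7)) + S)² = ((-2 + 7*(1 + 2*7)) + 430/567)² = ((-2 + 7*(1 + 14)) + 430/567)² = ((-2 + 7*15) + 430/567)² = ((-2 + 105) + 430/567)² = (103 + 430/567)² = (58831/567)² = 3461086561/321489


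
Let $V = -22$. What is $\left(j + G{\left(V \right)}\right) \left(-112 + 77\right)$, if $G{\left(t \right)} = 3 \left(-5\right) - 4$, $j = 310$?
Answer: $-10185$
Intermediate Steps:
$G{\left(t \right)} = -19$ ($G{\left(t \right)} = -15 - 4 = -19$)
$\left(j + G{\left(V \right)}\right) \left(-112 + 77\right) = \left(310 - 19\right) \left(-112 + 77\right) = 291 \left(-35\right) = -10185$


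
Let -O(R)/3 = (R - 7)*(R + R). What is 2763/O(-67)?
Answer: -921/9916 ≈ -0.092880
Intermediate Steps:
O(R) = -6*R*(-7 + R) (O(R) = -3*(R - 7)*(R + R) = -3*(-7 + R)*2*R = -6*R*(-7 + R))
2763/O(-67) = 2763/((6*(-67)*(7 - 1*(-67)))) = 2763/((6*(-67)*(7 + 67))) = 2763/((6*(-67)*74)) = 2763/(-29748) = 2763*(-1/29748) = -921/9916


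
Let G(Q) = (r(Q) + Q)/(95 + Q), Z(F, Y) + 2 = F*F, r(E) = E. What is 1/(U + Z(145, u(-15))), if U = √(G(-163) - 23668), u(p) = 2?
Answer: 714782/15027666535 - I*√27354666/15027666535 ≈ 4.7564e-5 - 3.4804e-7*I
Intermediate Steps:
Z(F, Y) = -2 + F² (Z(F, Y) = -2 + F*F = -2 + F²)
G(Q) = 2*Q/(95 + Q) (G(Q) = (Q + Q)/(95 + Q) = (2*Q)/(95 + Q) = 2*Q/(95 + Q))
U = I*√27354666/34 (U = √(2*(-163)/(95 - 163) - 23668) = √(2*(-163)/(-68) - 23668) = √(2*(-163)*(-1/68) - 23668) = √(163/34 - 23668) = √(-804549/34) = I*√27354666/34 ≈ 153.83*I)
1/(U + Z(145, u(-15))) = 1/(I*√27354666/34 + (-2 + 145²)) = 1/(I*√27354666/34 + (-2 + 21025)) = 1/(I*√27354666/34 + 21023) = 1/(21023 + I*√27354666/34)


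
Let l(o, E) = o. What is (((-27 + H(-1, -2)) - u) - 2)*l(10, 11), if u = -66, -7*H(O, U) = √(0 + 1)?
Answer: 2580/7 ≈ 368.57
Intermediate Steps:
H(O, U) = -⅐ (H(O, U) = -√(0 + 1)/7 = -√1/7 = -⅐*1 = -⅐)
(((-27 + H(-1, -2)) - u) - 2)*l(10, 11) = (((-27 - ⅐) - 1*(-66)) - 2)*10 = ((-190/7 + 66) - 2)*10 = (272/7 - 2)*10 = (258/7)*10 = 2580/7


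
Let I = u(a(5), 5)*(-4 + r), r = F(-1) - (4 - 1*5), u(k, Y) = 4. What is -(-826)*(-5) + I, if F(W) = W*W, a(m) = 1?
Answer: -4138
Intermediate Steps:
F(W) = W**2
r = 2 (r = (-1)**2 - (4 - 1*5) = 1 - (4 - 5) = 1 - 1*(-1) = 1 + 1 = 2)
I = -8 (I = 4*(-4 + 2) = 4*(-2) = -8)
-(-826)*(-5) + I = -(-826)*(-5) - 8 = -118*35 - 8 = -4130 - 8 = -4138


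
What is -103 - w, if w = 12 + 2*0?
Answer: -115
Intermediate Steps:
w = 12 (w = 12 + 0 = 12)
-103 - w = -103 - 1*12 = -103 - 12 = -115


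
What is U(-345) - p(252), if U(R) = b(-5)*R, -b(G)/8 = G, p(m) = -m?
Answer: -13548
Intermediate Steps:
b(G) = -8*G
U(R) = 40*R (U(R) = (-8*(-5))*R = 40*R)
U(-345) - p(252) = 40*(-345) - (-1)*252 = -13800 - 1*(-252) = -13800 + 252 = -13548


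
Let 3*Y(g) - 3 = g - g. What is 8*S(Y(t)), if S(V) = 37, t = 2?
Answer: 296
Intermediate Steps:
Y(g) = 1 (Y(g) = 1 + (g - g)/3 = 1 + (⅓)*0 = 1 + 0 = 1)
8*S(Y(t)) = 8*37 = 296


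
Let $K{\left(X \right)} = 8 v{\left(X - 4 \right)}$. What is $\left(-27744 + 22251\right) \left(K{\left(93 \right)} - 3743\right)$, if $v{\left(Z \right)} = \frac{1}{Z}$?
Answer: $\frac{1829822667}{89} \approx 2.056 \cdot 10^{7}$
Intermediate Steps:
$K{\left(X \right)} = \frac{8}{-4 + X}$ ($K{\left(X \right)} = \frac{8}{X - 4} = \frac{8}{-4 + X}$)
$\left(-27744 + 22251\right) \left(K{\left(93 \right)} - 3743\right) = \left(-27744 + 22251\right) \left(\frac{8}{-4 + 93} - 3743\right) = - 5493 \left(\frac{8}{89} - 3743\right) = \left(-5493\right) \left(- \frac{333119}{89}\right) = \frac{1829822667}{89}$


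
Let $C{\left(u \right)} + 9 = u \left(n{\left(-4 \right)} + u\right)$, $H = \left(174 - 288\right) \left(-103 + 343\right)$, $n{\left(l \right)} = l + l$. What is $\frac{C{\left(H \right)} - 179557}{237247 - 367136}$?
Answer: $- \frac{748608914}{129889} \approx -5763.5$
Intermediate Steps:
$n{\left(l \right)} = 2 l$
$H = -27360$ ($H = \left(-114\right) 240 = -27360$)
$C{\left(u \right)} = -9 + u \left(-8 + u\right)$ ($C{\left(u \right)} = -9 + u \left(2 \left(-4\right) + u\right) = -9 + u \left(-8 + u\right)$)
$\frac{C{\left(H \right)} - 179557}{237247 - 367136} = \frac{\left(-9 + \left(-27360\right)^{2} - -218880\right) - 179557}{237247 - 367136} = \frac{\left(-9 + 748569600 + 218880\right) - 179557}{-129889} = \left(748788471 - 179557\right) \left(- \frac{1}{129889}\right) = 748608914 \left(- \frac{1}{129889}\right) = - \frac{748608914}{129889}$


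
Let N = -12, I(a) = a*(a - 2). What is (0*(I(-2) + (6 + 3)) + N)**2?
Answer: 144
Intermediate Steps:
I(a) = a*(-2 + a)
(0*(I(-2) + (6 + 3)) + N)**2 = (0*(-2*(-2 - 2) + (6 + 3)) - 12)**2 = (0*(-2*(-4) + 9) - 12)**2 = (0*(8 + 9) - 12)**2 = (0*17 - 12)**2 = (0 - 12)**2 = (-12)**2 = 144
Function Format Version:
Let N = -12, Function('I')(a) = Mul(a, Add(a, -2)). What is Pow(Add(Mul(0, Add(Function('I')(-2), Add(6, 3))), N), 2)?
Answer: 144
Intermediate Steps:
Function('I')(a) = Mul(a, Add(-2, a))
Pow(Add(Mul(0, Add(Function('I')(-2), Add(6, 3))), N), 2) = Pow(Add(Mul(0, Add(Mul(-2, Add(-2, -2)), Add(6, 3))), -12), 2) = Pow(Add(Mul(0, Add(Mul(-2, -4), 9)), -12), 2) = Pow(Add(Mul(0, Add(8, 9)), -12), 2) = Pow(Add(Mul(0, 17), -12), 2) = Pow(Add(0, -12), 2) = Pow(-12, 2) = 144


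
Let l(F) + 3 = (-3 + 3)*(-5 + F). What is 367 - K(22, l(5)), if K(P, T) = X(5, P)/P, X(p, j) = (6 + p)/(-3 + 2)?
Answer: 735/2 ≈ 367.50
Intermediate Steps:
l(F) = -3 (l(F) = -3 + (-3 + 3)*(-5 + F) = -3 + 0*(-5 + F) = -3 + 0 = -3)
X(p, j) = -6 - p (X(p, j) = (6 + p)/(-1) = (6 + p)*(-1) = -6 - p)
K(P, T) = -11/P (K(P, T) = (-6 - 1*5)/P = (-6 - 5)/P = -11/P)
367 - K(22, l(5)) = 367 - (-11)/22 = 367 - 1*(-½) = 367 + ½ = 735/2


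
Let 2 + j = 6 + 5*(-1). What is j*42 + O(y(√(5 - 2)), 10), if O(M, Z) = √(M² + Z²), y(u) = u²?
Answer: -42 + √109 ≈ -31.560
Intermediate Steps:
j = -1 (j = -2 + (6 + 5*(-1)) = -2 + (6 - 5) = -2 + 1 = -1)
j*42 + O(y(√(5 - 2)), 10) = -1*42 + √(((√(5 - 2))²)² + 10²) = -42 + √(((√3)²)² + 100) = -42 + √(3² + 100) = -42 + √(9 + 100) = -42 + √109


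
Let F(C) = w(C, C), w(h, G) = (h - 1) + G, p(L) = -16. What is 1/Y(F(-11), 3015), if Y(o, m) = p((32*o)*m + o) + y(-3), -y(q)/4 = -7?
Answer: 1/12 ≈ 0.083333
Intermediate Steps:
y(q) = 28 (y(q) = -4*(-7) = 28)
w(h, G) = -1 + G + h (w(h, G) = (-1 + h) + G = -1 + G + h)
F(C) = -1 + 2*C (F(C) = -1 + C + C = -1 + 2*C)
Y(o, m) = 12 (Y(o, m) = -16 + 28 = 12)
1/Y(F(-11), 3015) = 1/12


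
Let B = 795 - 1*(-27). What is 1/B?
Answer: 1/822 ≈ 0.0012165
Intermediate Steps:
B = 822 (B = 795 + 27 = 822)
1/B = 1/822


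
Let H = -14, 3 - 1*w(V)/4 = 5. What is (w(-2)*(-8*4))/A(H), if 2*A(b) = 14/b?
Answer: -512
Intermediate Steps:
w(V) = -8 (w(V) = 12 - 4*5 = 12 - 20 = -8)
A(b) = 7/b (A(b) = (14/b)/2 = 7/b)
(w(-2)*(-8*4))/A(H) = (-(-64)*4)/((7/(-14))) = (-8*(-32))/((7*(-1/14))) = 256/(-1/2) = 256*(-2) = -512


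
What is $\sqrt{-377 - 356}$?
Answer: $i \sqrt{733} \approx 27.074 i$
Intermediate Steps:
$\sqrt{-377 - 356} = \sqrt{-733} = i \sqrt{733}$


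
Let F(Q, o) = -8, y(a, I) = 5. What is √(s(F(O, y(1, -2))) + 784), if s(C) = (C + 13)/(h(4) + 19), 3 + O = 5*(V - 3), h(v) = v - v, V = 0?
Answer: √283119/19 ≈ 28.005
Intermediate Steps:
h(v) = 0
O = -18 (O = -3 + 5*(0 - 3) = -3 + 5*(-3) = -3 - 15 = -18)
s(C) = 13/19 + C/19 (s(C) = (C + 13)/(0 + 19) = (13 + C)/19 = (13 + C)*(1/19) = 13/19 + C/19)
√(s(F(O, y(1, -2))) + 784) = √((13/19 + (1/19)*(-8)) + 784) = √((13/19 - 8/19) + 784) = √(5/19 + 784) = √(14901/19) = √283119/19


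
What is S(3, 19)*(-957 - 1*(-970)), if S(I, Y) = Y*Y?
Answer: 4693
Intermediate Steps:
S(I, Y) = Y²
S(3, 19)*(-957 - 1*(-970)) = 19²*(-957 - 1*(-970)) = 361*(-957 + 970) = 361*13 = 4693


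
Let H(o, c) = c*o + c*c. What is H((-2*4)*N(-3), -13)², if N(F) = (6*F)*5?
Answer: 84474481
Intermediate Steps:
N(F) = 30*F
H(o, c) = c² + c*o (H(o, c) = c*o + c² = c² + c*o)
H((-2*4)*N(-3), -13)² = (-13*(-13 + (-2*4)*(30*(-3))))² = (-13*(-13 - 8*(-90)))² = (-13*(-13 + 720))² = (-13*707)² = (-9191)² = 84474481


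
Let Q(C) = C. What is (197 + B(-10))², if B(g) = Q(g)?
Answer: 34969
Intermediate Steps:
B(g) = g
(197 + B(-10))² = (197 - 10)² = 187² = 34969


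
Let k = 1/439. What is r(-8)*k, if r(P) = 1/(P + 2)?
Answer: -1/2634 ≈ -0.00037965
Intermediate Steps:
r(P) = 1/(2 + P)
k = 1/439 ≈ 0.0022779
r(-8)*k = (1/439)/(2 - 8) = (1/439)/(-6) = -1/6*1/439 = -1/2634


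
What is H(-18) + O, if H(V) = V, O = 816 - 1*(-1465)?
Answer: 2263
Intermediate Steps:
O = 2281 (O = 816 + 1465 = 2281)
H(-18) + O = -18 + 2281 = 2263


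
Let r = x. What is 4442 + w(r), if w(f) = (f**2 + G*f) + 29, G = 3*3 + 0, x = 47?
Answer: 7103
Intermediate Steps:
G = 9 (G = 9 + 0 = 9)
r = 47
w(f) = 29 + f**2 + 9*f (w(f) = (f**2 + 9*f) + 29 = 29 + f**2 + 9*f)
4442 + w(r) = 4442 + (29 + 47**2 + 9*47) = 4442 + (29 + 2209 + 423) = 4442 + 2661 = 7103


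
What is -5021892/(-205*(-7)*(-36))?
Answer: 139497/1435 ≈ 97.210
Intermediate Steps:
-5021892/(-205*(-7)*(-36)) = -5021892/(1435*(-36)) = -5021892/(-51660) = -5021892*(-1/51660) = 139497/1435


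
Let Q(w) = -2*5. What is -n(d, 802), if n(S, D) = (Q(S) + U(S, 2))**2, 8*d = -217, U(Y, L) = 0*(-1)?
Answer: -100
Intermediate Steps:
U(Y, L) = 0
d = -217/8 (d = (1/8)*(-217) = -217/8 ≈ -27.125)
Q(w) = -10
n(S, D) = 100 (n(S, D) = (-10 + 0)**2 = (-10)**2 = 100)
-n(d, 802) = -1*100 = -100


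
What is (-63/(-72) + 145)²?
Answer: 1361889/64 ≈ 21280.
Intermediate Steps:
(-63/(-72) + 145)² = (-63*(-1/72) + 145)² = (7/8 + 145)² = (1167/8)² = 1361889/64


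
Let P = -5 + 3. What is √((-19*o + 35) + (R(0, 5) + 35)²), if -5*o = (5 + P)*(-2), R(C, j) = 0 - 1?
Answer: 3*√3245/5 ≈ 34.179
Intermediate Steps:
R(C, j) = -1
P = -2
o = 6/5 (o = -(5 - 2)*(-2)/5 = -3*(-2)/5 = -⅕*(-6) = 6/5 ≈ 1.2000)
√((-19*o + 35) + (R(0, 5) + 35)²) = √((-19*6/5 + 35) + (-1 + 35)²) = √((-114/5 + 35) + 34²) = √(61/5 + 1156) = √(5841/5) = 3*√3245/5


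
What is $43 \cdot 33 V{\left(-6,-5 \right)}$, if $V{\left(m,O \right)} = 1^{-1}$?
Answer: $1419$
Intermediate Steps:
$V{\left(m,O \right)} = 1$
$43 \cdot 33 V{\left(-6,-5 \right)} = 43 \cdot 33 \cdot 1 = 1419 \cdot 1 = 1419$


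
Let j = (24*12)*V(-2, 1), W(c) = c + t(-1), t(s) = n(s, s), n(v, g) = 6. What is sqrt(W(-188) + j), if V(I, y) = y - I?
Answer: sqrt(682) ≈ 26.115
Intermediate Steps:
t(s) = 6
W(c) = 6 + c (W(c) = c + 6 = 6 + c)
j = 864 (j = (24*12)*(1 - 1*(-2)) = 288*(1 + 2) = 288*3 = 864)
sqrt(W(-188) + j) = sqrt((6 - 188) + 864) = sqrt(-182 + 864) = sqrt(682)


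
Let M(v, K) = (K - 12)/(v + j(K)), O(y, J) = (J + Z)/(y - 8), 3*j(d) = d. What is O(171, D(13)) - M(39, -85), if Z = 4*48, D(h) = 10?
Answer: 53897/5216 ≈ 10.333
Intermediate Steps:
Z = 192
j(d) = d/3
O(y, J) = (192 + J)/(-8 + y) (O(y, J) = (J + 192)/(y - 8) = (192 + J)/(-8 + y))
M(v, K) = (-12 + K)/(v + K/3) (M(v, K) = (K - 12)/(v + K/3) = (-12 + K)/(v + K/3))
O(171, D(13)) - M(39, -85) = (192 + 10)/(-8 + 171) - 3*(-12 - 85)/(-85 + 3*39) = 202/163 - 3*(-97)/(-85 + 117) = (1/163)*202 - 3*(-97)/32 = 202/163 - 3*(-97)/32 = 202/163 - 1*(-291/32) = 202/163 + 291/32 = 53897/5216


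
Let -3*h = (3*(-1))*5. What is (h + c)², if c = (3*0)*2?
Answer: 25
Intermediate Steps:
h = 5 (h = -3*(-1)*5/3 = -(-1)*5 = -⅓*(-15) = 5)
c = 0 (c = 0*2 = 0)
(h + c)² = (5 + 0)² = 5² = 25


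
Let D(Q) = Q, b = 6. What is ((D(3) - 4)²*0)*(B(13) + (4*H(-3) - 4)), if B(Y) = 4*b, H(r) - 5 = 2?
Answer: 0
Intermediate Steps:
H(r) = 7 (H(r) = 5 + 2 = 7)
B(Y) = 24 (B(Y) = 4*6 = 24)
((D(3) - 4)²*0)*(B(13) + (4*H(-3) - 4)) = ((3 - 4)²*0)*(24 + (4*7 - 4)) = ((-1)²*0)*(24 + (28 - 4)) = (1*0)*(24 + 24) = 0*48 = 0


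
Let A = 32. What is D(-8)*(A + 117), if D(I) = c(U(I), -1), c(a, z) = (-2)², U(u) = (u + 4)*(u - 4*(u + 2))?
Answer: 596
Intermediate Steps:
U(u) = (-8 - 3*u)*(4 + u) (U(u) = (4 + u)*(u - 4*(2 + u)) = (4 + u)*(u + (-8 - 4*u)) = (4 + u)*(-8 - 3*u) = (-8 - 3*u)*(4 + u))
c(a, z) = 4
D(I) = 4
D(-8)*(A + 117) = 4*(32 + 117) = 4*149 = 596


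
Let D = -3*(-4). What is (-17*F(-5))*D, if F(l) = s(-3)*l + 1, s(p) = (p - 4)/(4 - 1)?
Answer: -2584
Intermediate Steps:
D = 12
s(p) = -4/3 + p/3 (s(p) = (-4 + p)/3 = (-4 + p)*(⅓) = -4/3 + p/3)
F(l) = 1 - 7*l/3 (F(l) = (-4/3 + (⅓)*(-3))*l + 1 = (-4/3 - 1)*l + 1 = -7*l/3 + 1 = 1 - 7*l/3)
(-17*F(-5))*D = -17*(1 - 7/3*(-5))*12 = -17*(1 + 35/3)*12 = -17*38/3*12 = -646/3*12 = -2584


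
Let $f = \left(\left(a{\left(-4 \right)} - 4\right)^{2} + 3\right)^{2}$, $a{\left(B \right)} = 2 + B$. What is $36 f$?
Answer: $54756$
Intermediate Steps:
$f = 1521$ ($f = \left(\left(\left(2 - 4\right) - 4\right)^{2} + 3\right)^{2} = \left(\left(-2 - 4\right)^{2} + 3\right)^{2} = \left(\left(-6\right)^{2} + 3\right)^{2} = \left(36 + 3\right)^{2} = 39^{2} = 1521$)
$36 f = 36 \cdot 1521 = 54756$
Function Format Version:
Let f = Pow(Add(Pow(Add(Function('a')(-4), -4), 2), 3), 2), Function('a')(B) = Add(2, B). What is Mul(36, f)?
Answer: 54756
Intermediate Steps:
f = 1521 (f = Pow(Add(Pow(Add(Add(2, -4), -4), 2), 3), 2) = Pow(Add(Pow(Add(-2, -4), 2), 3), 2) = Pow(Add(Pow(-6, 2), 3), 2) = Pow(Add(36, 3), 2) = Pow(39, 2) = 1521)
Mul(36, f) = Mul(36, 1521) = 54756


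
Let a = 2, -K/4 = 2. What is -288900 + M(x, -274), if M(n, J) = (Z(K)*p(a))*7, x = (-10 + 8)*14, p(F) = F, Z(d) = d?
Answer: -289012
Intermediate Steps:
K = -8 (K = -4*2 = -8)
x = -28 (x = -2*14 = -28)
M(n, J) = -112 (M(n, J) = -8*2*7 = -16*7 = -112)
-288900 + M(x, -274) = -288900 - 112 = -289012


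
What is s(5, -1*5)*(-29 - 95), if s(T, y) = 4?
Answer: -496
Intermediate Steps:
s(5, -1*5)*(-29 - 95) = 4*(-29 - 95) = 4*(-124) = -496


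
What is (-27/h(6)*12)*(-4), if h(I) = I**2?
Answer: 36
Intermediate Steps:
(-27/h(6)*12)*(-4) = (-27/(6**2)*12)*(-4) = (-27/36*12)*(-4) = (-27*1/36*12)*(-4) = -3/4*12*(-4) = -9*(-4) = 36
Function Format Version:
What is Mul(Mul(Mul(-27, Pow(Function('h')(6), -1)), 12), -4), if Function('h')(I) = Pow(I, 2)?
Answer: 36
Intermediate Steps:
Mul(Mul(Mul(-27, Pow(Function('h')(6), -1)), 12), -4) = Mul(Mul(Mul(-27, Pow(Pow(6, 2), -1)), 12), -4) = Mul(Mul(Mul(-27, Pow(36, -1)), 12), -4) = Mul(Mul(Mul(-27, Rational(1, 36)), 12), -4) = Mul(Mul(Rational(-3, 4), 12), -4) = Mul(-9, -4) = 36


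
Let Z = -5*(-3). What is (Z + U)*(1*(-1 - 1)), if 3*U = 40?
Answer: -170/3 ≈ -56.667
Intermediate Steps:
Z = 15
U = 40/3 (U = (⅓)*40 = 40/3 ≈ 13.333)
(Z + U)*(1*(-1 - 1)) = (15 + 40/3)*(1*(-1 - 1)) = 85*(1*(-2))/3 = (85/3)*(-2) = -170/3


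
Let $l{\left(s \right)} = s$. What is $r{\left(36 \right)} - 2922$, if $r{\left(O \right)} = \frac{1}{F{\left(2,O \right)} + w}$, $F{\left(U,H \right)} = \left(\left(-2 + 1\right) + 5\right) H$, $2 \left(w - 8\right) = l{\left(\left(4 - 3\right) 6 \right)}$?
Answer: $- \frac{452909}{155} \approx -2922.0$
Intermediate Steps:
$w = 11$ ($w = 8 + \frac{\left(4 - 3\right) 6}{2} = 8 + \frac{1 \cdot 6}{2} = 8 + \frac{1}{2} \cdot 6 = 8 + 3 = 11$)
$F{\left(U,H \right)} = 4 H$ ($F{\left(U,H \right)} = \left(-1 + 5\right) H = 4 H$)
$r{\left(O \right)} = \frac{1}{11 + 4 O}$ ($r{\left(O \right)} = \frac{1}{4 O + 11} = \frac{1}{11 + 4 O}$)
$r{\left(36 \right)} - 2922 = \frac{1}{11 + 4 \cdot 36} - 2922 = \frac{1}{11 + 144} - 2922 = \frac{1}{155} - 2922 = - \frac{452909}{155}$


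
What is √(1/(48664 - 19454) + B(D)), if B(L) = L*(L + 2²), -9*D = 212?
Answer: √31835499985210/262890 ≈ 21.463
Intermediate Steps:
D = -212/9 (D = -⅑*212 = -212/9 ≈ -23.556)
B(L) = L*(4 + L) (B(L) = L*(L + 4) = L*(4 + L))
√(1/(48664 - 19454) + B(D)) = √(1/(48664 - 19454) - 212*(4 - 212/9)/9) = √(1/29210 - 212/9*(-176/9)) = √(1/29210 + 37312/81) = √(1089883601/2366010) = √31835499985210/262890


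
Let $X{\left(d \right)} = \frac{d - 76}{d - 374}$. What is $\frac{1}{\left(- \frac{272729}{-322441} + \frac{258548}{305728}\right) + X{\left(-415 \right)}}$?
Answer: $\frac{19444755493968}{44991520177097} \approx 0.43219$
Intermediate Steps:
$X{\left(d \right)} = \frac{-76 + d}{-374 + d}$
$\frac{1}{\left(- \frac{272729}{-322441} + \frac{258548}{305728}\right) + X{\left(-415 \right)}} = \frac{1}{\left(- \frac{272729}{-322441} + \frac{258548}{305728}\right) + \frac{-76 - 415}{-374 - 415}} = \frac{1}{\left(\left(-272729\right) \left(- \frac{1}{322441}\right) + 258548 \cdot \frac{1}{305728}\right) + \frac{1}{-789} \left(-491\right)} = \frac{1}{\left(\frac{272729}{322441} + \frac{64637}{76432}\right) - - \frac{491}{789}} = \frac{1}{\frac{41686841845}{24644810512} + \frac{491}{789}} = \frac{1}{\frac{44991520177097}{19444755493968}} = \frac{19444755493968}{44991520177097}$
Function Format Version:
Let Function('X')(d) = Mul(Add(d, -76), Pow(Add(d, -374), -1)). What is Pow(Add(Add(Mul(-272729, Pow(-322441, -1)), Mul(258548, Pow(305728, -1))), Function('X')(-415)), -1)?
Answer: Rational(19444755493968, 44991520177097) ≈ 0.43219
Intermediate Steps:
Function('X')(d) = Mul(Pow(Add(-374, d), -1), Add(-76, d)) (Function('X')(d) = Mul(Add(-76, d), Pow(Add(-374, d), -1)) = Mul(Pow(Add(-374, d), -1), Add(-76, d)))
Pow(Add(Add(Mul(-272729, Pow(-322441, -1)), Mul(258548, Pow(305728, -1))), Function('X')(-415)), -1) = Pow(Add(Add(Mul(-272729, Pow(-322441, -1)), Mul(258548, Pow(305728, -1))), Mul(Pow(Add(-374, -415), -1), Add(-76, -415))), -1) = Pow(Add(Add(Mul(-272729, Rational(-1, 322441)), Mul(258548, Rational(1, 305728))), Mul(Pow(-789, -1), -491)), -1) = Pow(Add(Add(Rational(272729, 322441), Rational(64637, 76432)), Mul(Rational(-1, 789), -491)), -1) = Pow(Add(Rational(41686841845, 24644810512), Rational(491, 789)), -1) = Pow(Rational(44991520177097, 19444755493968), -1) = Rational(19444755493968, 44991520177097)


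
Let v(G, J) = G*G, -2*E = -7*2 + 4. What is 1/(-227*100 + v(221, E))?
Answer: 1/26141 ≈ 3.8254e-5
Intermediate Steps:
E = 5 (E = -(-7*2 + 4)/2 = -(-14 + 4)/2 = -1/2*(-10) = 5)
v(G, J) = G**2
1/(-227*100 + v(221, E)) = 1/(-227*100 + 221**2) = 1/(-22700 + 48841) = 1/26141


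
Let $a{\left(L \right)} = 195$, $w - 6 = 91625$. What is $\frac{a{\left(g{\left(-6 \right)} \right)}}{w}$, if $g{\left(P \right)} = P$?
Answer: $\frac{195}{91631} \approx 0.0021281$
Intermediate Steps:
$w = 91631$ ($w = 6 + 91625 = 91631$)
$\frac{a{\left(g{\left(-6 \right)} \right)}}{w} = \frac{195}{91631}$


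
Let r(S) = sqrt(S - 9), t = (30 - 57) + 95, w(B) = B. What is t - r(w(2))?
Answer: 68 - I*sqrt(7) ≈ 68.0 - 2.6458*I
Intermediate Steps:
t = 68 (t = -27 + 95 = 68)
r(S) = sqrt(-9 + S)
t - r(w(2)) = 68 - sqrt(-9 + 2) = 68 - sqrt(-7) = 68 - I*sqrt(7)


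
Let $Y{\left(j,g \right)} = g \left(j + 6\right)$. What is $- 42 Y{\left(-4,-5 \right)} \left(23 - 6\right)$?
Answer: $7140$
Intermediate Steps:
$Y{\left(j,g \right)} = g \left(6 + j\right)$
$- 42 Y{\left(-4,-5 \right)} \left(23 - 6\right) = - 42 \left(- 5 \left(6 - 4\right)\right) \left(23 - 6\right) = - 42 \left(\left(-5\right) 2\right) \left(23 - 6\right) = \left(-42\right) \left(-10\right) 17 = 420 \cdot 17 = 7140$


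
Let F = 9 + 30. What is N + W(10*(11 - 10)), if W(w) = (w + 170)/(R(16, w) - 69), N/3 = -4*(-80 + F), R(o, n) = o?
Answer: 25896/53 ≈ 488.60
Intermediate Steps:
F = 39
N = 492 (N = 3*(-4*(-80 + 39)) = 3*(-4*(-41)) = 3*164 = 492)
W(w) = -170/53 - w/53 (W(w) = (w + 170)/(16 - 69) = (170 + w)/(-53) = (170 + w)*(-1/53) = -170/53 - w/53)
N + W(10*(11 - 10)) = 492 + (-170/53 - 10*(11 - 10)/53) = 492 + (-170/53 - 10/53) = 492 - 180/53 = 25896/53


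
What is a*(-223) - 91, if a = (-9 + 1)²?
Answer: -14363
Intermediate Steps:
a = 64 (a = (-8)² = 64)
a*(-223) - 91 = 64*(-223) - 91 = -14272 - 91 = -14363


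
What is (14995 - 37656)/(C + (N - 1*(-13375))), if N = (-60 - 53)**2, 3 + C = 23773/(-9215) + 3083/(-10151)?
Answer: -2119743138365/2444997706997 ≈ -0.86697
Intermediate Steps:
C = -550353963/93541465 (C = -3 + (23773/(-9215) + 3083/(-10151)) = -3 + (23773*(-1/9215) + 3083*(-1/10151)) = -3 + (-23773/9215 - 3083/10151) = -3 - 269729568/93541465 = -550353963/93541465 ≈ -5.8835)
N = 12769 (N = (-113)**2 = 12769)
(14995 - 37656)/(C + (N - 1*(-13375))) = (14995 - 37656)/(-550353963/93541465 + (12769 - 1*(-13375))) = -22661/(-550353963/93541465 + (12769 + 13375)) = -22661/(-550353963/93541465 + 26144) = -22661/2444997706997/93541465 = -22661*93541465/2444997706997 = -2119743138365/2444997706997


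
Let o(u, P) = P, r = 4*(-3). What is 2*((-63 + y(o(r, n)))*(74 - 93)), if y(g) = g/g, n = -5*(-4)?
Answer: 2356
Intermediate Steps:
n = 20
r = -12
y(g) = 1
2*((-63 + y(o(r, n)))*(74 - 93)) = 2*((-63 + 1)*(74 - 93)) = 2*(-62*(-19)) = 2*1178 = 2356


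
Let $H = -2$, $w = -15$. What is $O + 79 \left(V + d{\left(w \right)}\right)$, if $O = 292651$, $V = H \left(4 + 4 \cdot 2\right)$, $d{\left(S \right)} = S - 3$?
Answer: $289333$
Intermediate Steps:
$d{\left(S \right)} = -3 + S$
$V = -24$ ($V = - 2 \left(4 + 4 \cdot 2\right) = - 2 \left(4 + 8\right) = \left(-2\right) 12 = -24$)
$O + 79 \left(V + d{\left(w \right)}\right) = 292651 + 79 \left(-24 - 18\right) = 292651 + 79 \left(-42\right) = 292651 - 3318 = 289333$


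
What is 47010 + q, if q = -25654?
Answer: 21356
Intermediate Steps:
47010 + q = 47010 - 25654 = 21356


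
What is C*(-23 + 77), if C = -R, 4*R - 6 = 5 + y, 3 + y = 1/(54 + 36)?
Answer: -2163/20 ≈ -108.15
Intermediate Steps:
y = -269/90 (y = -3 + 1/(54 + 36) = -3 + 1/90 = -269/90 ≈ -2.9889)
R = 721/360 (R = 3/2 + (5 - 269/90)/4 = 3/2 + (¼)*(181/90) = 3/2 + 181/360 = 721/360 ≈ 2.0028)
C = -721/360 (C = -1*721/360 = -721/360 ≈ -2.0028)
C*(-23 + 77) = -721*(-23 + 77)/360 = -721/360*54 = -2163/20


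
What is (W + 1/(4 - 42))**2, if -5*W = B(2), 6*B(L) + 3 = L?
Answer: 4/81225 ≈ 4.9246e-5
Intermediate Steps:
B(L) = -1/2 + L/6
W = 1/30 (W = -(-1/2 + (1/6)*2)/5 = -(-1/2 + 1/3)/5 = -1/5*(-1/6) = 1/30 ≈ 0.033333)
(W + 1/(4 - 42))**2 = (1/30 + 1/(4 - 42))**2 = (1/30 + 1/(-38))**2 = (1/30 - 1/38)**2 = (2/285)**2 = 4/81225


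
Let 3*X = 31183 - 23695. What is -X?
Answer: -2496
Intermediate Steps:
X = 2496 (X = (31183 - 23695)/3 = (1/3)*7488 = 2496)
-X = -1*2496 = -2496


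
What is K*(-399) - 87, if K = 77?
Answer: -30810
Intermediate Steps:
K*(-399) - 87 = 77*(-399) - 87 = -30723 - 87 = -30810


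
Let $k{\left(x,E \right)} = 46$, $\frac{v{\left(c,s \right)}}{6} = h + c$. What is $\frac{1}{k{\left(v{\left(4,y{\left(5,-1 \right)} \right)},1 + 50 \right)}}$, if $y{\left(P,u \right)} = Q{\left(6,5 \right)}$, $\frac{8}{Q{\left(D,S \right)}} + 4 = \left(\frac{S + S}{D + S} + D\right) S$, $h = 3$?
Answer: $\frac{1}{46} \approx 0.021739$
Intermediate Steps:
$Q{\left(D,S \right)} = \frac{8}{-4 + S \left(D + \frac{2 S}{D + S}\right)}$ ($Q{\left(D,S \right)} = \frac{8}{-4 + \left(\frac{S + S}{D + S} + D\right) S} = \frac{8}{-4 + \left(\frac{2 S}{D + S} + D\right) S} = \frac{8}{-4 + \left(D + \frac{2 S}{D + S}\right) S} = \frac{8}{-4 + S \left(D + \frac{2 S}{D + S}\right)}$)
$y{\left(P,u \right)} = \frac{11}{42}$ ($y{\left(P,u \right)} = \frac{8 \left(6 + 5\right)}{\left(-4\right) 6 - 20 + 2 \cdot 5^{2} + 6 \cdot 5^{2} + 5 \cdot 6^{2}} = 8 \frac{1}{-24 - 20 + 2 \cdot 25 + 6 \cdot 25 + 5 \cdot 36} \cdot 11 = 8 \frac{1}{-24 - 20 + 50 + 150 + 180} \cdot 11 = 8 \cdot \frac{1}{336} \cdot 11 = \frac{11}{42}$)
$v{\left(c,s \right)} = 18 + 6 c$ ($v{\left(c,s \right)} = 6 \left(3 + c\right) = 18 + 6 c$)
$\frac{1}{k{\left(v{\left(4,y{\left(5,-1 \right)} \right)},1 + 50 \right)}} = \frac{1}{46}$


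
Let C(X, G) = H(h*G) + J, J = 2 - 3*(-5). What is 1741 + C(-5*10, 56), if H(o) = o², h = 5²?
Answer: 1961758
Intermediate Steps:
h = 25
J = 17 (J = 2 + 15 = 17)
C(X, G) = 17 + 625*G² (C(X, G) = (25*G)² + 17 = 625*G² + 17 = 17 + 625*G²)
1741 + C(-5*10, 56) = 1741 + (17 + 625*56²) = 1741 + (17 + 625*3136) = 1741 + (17 + 1960000) = 1741 + 1960017 = 1961758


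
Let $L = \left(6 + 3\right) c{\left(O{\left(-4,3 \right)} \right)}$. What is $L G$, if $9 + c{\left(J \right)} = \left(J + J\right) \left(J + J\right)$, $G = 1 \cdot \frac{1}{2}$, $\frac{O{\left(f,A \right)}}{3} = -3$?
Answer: $\frac{2835}{2} \approx 1417.5$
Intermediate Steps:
$O{\left(f,A \right)} = -9$ ($O{\left(f,A \right)} = 3 \left(-3\right) = -9$)
$G = \frac{1}{2}$ ($G = 1 \cdot \frac{1}{2} = \frac{1}{2} \approx 0.5$)
$c{\left(J \right)} = -9 + 4 J^{2}$ ($c{\left(J \right)} = -9 + \left(J + J\right) \left(J + J\right) = -9 + 2 J 2 J = -9 + 4 J^{2}$)
$L = 2835$ ($L = \left(6 + 3\right) \left(-9 + 4 \left(-9\right)^{2}\right) = 9 \left(-9 + 4 \cdot 81\right) = 9 \left(-9 + 324\right) = 9 \cdot 315 = 2835$)
$L G = 2835 \cdot \frac{1}{2} = \frac{2835}{2}$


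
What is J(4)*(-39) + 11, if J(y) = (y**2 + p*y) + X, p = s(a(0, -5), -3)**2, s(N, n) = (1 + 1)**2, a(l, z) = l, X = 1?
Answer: -3148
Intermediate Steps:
s(N, n) = 4 (s(N, n) = 2**2 = 4)
p = 16 (p = 4**2 = 16)
J(y) = 1 + y**2 + 16*y (J(y) = (y**2 + 16*y) + 1 = 1 + y**2 + 16*y)
J(4)*(-39) + 11 = (1 + 4**2 + 16*4)*(-39) + 11 = (1 + 16 + 64)*(-39) + 11 = 81*(-39) + 11 = -3159 + 11 = -3148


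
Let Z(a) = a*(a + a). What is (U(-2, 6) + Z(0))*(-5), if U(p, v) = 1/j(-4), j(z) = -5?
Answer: 1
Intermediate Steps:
Z(a) = 2*a**2 (Z(a) = a*(2*a) = 2*a**2)
U(p, v) = -1/5 (U(p, v) = 1/(-5) = -1/5)
(U(-2, 6) + Z(0))*(-5) = (-1/5 + 2*0**2)*(-5) = (-1/5 + 2*0)*(-5) = (-1/5 + 0)*(-5) = -1/5*(-5) = 1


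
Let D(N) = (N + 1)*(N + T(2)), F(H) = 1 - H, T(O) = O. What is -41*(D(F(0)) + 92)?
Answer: -4018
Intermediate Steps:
D(N) = (1 + N)*(2 + N) (D(N) = (N + 1)*(N + 2) = (1 + N)*(2 + N))
-41*(D(F(0)) + 92) = -41*((2 + (1 - 1*0)**2 + 3*(1 - 1*0)) + 92) = -41*((2 + (1 + 0)**2 + 3*(1 + 0)) + 92) = -41*((2 + 1**2 + 3*1) + 92) = -41*((2 + 1 + 3) + 92) = -41*(6 + 92) = -41*98 = -4018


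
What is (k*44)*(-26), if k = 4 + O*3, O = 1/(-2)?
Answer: -2860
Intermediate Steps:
O = -½ (O = 1*(-½) = -½ ≈ -0.50000)
k = 5/2 (k = 4 - ½*3 = 4 - 3/2 = 5/2 ≈ 2.5000)
(k*44)*(-26) = ((5/2)*44)*(-26) = 110*(-26) = -2860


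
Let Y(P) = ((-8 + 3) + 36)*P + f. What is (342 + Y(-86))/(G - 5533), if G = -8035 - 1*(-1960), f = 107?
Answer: 2217/11608 ≈ 0.19099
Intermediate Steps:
Y(P) = 107 + 31*P (Y(P) = ((-8 + 3) + 36)*P + 107 = (-5 + 36)*P + 107 = 31*P + 107 = 107 + 31*P)
G = -6075 (G = -8035 + 1960 = -6075)
(342 + Y(-86))/(G - 5533) = (342 + (107 + 31*(-86)))/(-6075 - 5533) = (342 + (107 - 2666))/(-11608) = (342 - 2559)*(-1/11608) = -2217*(-1/11608) = 2217/11608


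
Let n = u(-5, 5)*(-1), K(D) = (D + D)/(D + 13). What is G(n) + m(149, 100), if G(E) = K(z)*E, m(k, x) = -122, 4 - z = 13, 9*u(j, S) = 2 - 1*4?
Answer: -123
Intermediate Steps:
u(j, S) = -2/9 (u(j, S) = (2 - 1*4)/9 = (2 - 4)/9 = (1/9)*(-2) = -2/9)
z = -9 (z = 4 - 1*13 = 4 - 13 = -9)
K(D) = 2*D/(13 + D) (K(D) = (2*D)/(13 + D) = 2*D/(13 + D))
n = 2/9 (n = -2/9*(-1) = 2/9 ≈ 0.22222)
G(E) = -9*E/2 (G(E) = (2*(-9)/(13 - 9))*E = (2*(-9)/4)*E = (2*(-9)*(1/4))*E = -9*E/2)
G(n) + m(149, 100) = -9/2*2/9 - 122 = -1 - 122 = -123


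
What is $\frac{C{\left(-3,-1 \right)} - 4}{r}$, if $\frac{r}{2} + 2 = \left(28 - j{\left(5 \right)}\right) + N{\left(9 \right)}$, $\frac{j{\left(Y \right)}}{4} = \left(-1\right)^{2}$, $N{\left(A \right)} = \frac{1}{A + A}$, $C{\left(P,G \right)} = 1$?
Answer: $- \frac{27}{397} \approx -0.06801$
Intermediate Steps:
$N{\left(A \right)} = \frac{1}{2 A}$
$j{\left(Y \right)} = 4$ ($j{\left(Y \right)} = 4 \left(-1\right)^{2} = 4 \cdot 1 = 4$)
$r = \frac{397}{9}$ ($r = -4 + 2 \left(\left(28 - 4\right) + \frac{1}{2 \cdot 9}\right) = -4 + 2 \left(\left(28 - 4\right) + \frac{1}{2} \cdot \frac{1}{9}\right) = -4 + 2 \left(24 + \frac{1}{18}\right) = -4 + 2 \cdot \frac{433}{18} = -4 + \frac{433}{9} = \frac{397}{9} \approx 44.111$)
$\frac{C{\left(-3,-1 \right)} - 4}{r} = \frac{1 - 4}{\frac{397}{9}} = \left(1 - 4\right) \frac{9}{397} = \left(-3\right) \frac{9}{397} = - \frac{27}{397}$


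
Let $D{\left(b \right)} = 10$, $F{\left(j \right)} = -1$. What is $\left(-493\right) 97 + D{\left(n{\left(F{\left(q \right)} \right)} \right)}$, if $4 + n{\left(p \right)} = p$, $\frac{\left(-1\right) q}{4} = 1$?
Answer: $-47811$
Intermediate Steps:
$q = -4$ ($q = \left(-4\right) 1 = -4$)
$n{\left(p \right)} = -4 + p$
$\left(-493\right) 97 + D{\left(n{\left(F{\left(q \right)} \right)} \right)} = \left(-493\right) 97 + 10 = -47821 + 10 = -47811$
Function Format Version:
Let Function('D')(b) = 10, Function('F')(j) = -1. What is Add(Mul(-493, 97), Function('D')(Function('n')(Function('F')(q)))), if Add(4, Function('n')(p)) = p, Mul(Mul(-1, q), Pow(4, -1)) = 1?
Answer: -47811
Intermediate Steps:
q = -4 (q = Mul(-4, 1) = -4)
Function('n')(p) = Add(-4, p)
Add(Mul(-493, 97), Function('D')(Function('n')(Function('F')(q)))) = Add(Mul(-493, 97), 10) = Add(-47821, 10) = -47811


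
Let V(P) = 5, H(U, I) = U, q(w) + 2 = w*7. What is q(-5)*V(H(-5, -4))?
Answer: -185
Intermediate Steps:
q(w) = -2 + 7*w (q(w) = -2 + w*7 = -2 + 7*w)
q(-5)*V(H(-5, -4)) = (-2 + 7*(-5))*5 = (-2 - 35)*5 = -37*5 = -185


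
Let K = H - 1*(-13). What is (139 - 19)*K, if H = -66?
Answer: -6360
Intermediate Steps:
K = -53 (K = -66 - 1*(-13) = -66 + 13 = -53)
(139 - 19)*K = (139 - 19)*(-53) = 120*(-53) = -6360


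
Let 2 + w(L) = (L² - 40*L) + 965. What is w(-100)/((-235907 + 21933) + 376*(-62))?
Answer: -14963/237286 ≈ -0.063059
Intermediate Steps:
w(L) = 963 + L² - 40*L (w(L) = -2 + ((L² - 40*L) + 965) = -2 + (965 + L² - 40*L) = 963 + L² - 40*L)
w(-100)/((-235907 + 21933) + 376*(-62)) = (963 + (-100)² - 40*(-100))/((-235907 + 21933) + 376*(-62)) = (963 + 10000 + 4000)/(-213974 - 23312) = 14963/(-237286) = 14963*(-1/237286) = -14963/237286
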